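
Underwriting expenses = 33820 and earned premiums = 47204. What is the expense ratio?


Expense ratio = expenses / premiums
= 33820 / 47204
= 0.7165


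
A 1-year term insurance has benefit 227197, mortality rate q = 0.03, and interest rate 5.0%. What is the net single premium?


NSP = benefit * q * v
v = 1/(1+i) = 0.952381
NSP = 227197 * 0.03 * 0.952381
= 6491.3429


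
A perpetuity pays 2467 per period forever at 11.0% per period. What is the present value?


PV = PMT / i
= 2467 / 0.11
= 22427.2727


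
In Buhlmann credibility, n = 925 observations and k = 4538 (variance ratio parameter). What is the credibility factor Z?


Z = n / (n + k)
= 925 / (925 + 4538)
= 925 / 5463
= 0.1693


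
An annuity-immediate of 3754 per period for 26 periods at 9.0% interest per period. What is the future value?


FV = PMT * ((1+i)^n - 1) / i
= 3754 * ((1.09)^26 - 1) / 0.09
= 3754 * (9.399158 - 1) / 0.09
= 350338.2092


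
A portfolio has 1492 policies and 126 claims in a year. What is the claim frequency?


frequency = claims / policies
= 126 / 1492
= 0.0845


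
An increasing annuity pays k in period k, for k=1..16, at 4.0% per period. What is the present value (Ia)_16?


(Ia)_n = sum_{k=1}^{n} k * v^k, v = 1/(1+i)
v = 0.961538
Sum computed term by term:
(Ia)_16 = 89.3964


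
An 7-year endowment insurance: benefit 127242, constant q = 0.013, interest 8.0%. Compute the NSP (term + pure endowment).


Term component = 8316.6319
Pure endowment = 7_p_x * v^7 * benefit = 0.912473 * 0.58349 * 127242 = 67746.095
NSP = 76062.7269


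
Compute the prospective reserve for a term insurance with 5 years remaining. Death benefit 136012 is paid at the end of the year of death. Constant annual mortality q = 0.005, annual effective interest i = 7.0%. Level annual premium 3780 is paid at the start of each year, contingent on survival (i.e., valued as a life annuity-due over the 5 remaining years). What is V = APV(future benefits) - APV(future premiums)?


v = 1/(1+i) = 0.934579
APV(future benefits) per unit = sum_{k=0}^{4} k_p_x * q * v^(k+1) = 0.020311
APV(future benefits) = 136012 * 0.020311 = 2762.5045
Life annuity-due factor ä_{x:5} = sum_{k=0}^{4} k_p_x * v^k = 4.346499
APV(future premiums) = 3780 * 4.346499 = 16429.7647
V = 2762.5045 - 16429.7647
= -13667.2602


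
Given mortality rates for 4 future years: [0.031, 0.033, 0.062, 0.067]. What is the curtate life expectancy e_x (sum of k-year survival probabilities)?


e_x = sum_{k=1}^{n} k_p_x
k_p_x values:
  1_p_x = 0.969
  2_p_x = 0.937023
  3_p_x = 0.878928
  4_p_x = 0.820039
e_x = 3.605


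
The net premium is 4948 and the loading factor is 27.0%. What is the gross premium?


Gross = net * (1 + loading)
= 4948 * (1 + 0.27)
= 4948 * 1.27
= 6283.96


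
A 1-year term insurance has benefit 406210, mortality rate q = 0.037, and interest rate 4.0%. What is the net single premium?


NSP = benefit * q * v
v = 1/(1+i) = 0.961538
NSP = 406210 * 0.037 * 0.961538
= 14451.7019


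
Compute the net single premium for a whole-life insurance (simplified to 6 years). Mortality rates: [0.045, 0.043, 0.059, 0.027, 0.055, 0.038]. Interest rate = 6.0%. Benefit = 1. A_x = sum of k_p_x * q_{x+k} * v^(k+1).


v = 0.943396
Year 0: k_p_x=1.0, q=0.045, term=0.042453
Year 1: k_p_x=0.955, q=0.043, term=0.036548
Year 2: k_p_x=0.913935, q=0.059, term=0.045274
Year 3: k_p_x=0.860013, q=0.027, term=0.018393
Year 4: k_p_x=0.836792, q=0.055, term=0.034392
Year 5: k_p_x=0.790769, q=0.038, term=0.021184
A_x = 0.1982


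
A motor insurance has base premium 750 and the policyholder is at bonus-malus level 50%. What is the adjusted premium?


adjusted = base * BM_level / 100
= 750 * 50 / 100
= 750 * 0.5
= 375.0


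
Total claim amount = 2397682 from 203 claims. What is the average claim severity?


severity = total / number
= 2397682 / 203
= 11811.2414


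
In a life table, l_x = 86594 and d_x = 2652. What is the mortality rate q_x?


q_x = d_x / l_x
= 2652 / 86594
= 0.0306


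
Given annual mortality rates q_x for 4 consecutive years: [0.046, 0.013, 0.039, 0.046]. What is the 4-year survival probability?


p_k = 1 - q_k for each year
Survival = product of (1 - q_k)
= 0.954 * 0.987 * 0.961 * 0.954
= 0.8633


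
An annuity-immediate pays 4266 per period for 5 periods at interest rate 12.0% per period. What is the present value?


PV = PMT * (1 - (1+i)^(-n)) / i
= 4266 * (1 - (1+0.12)^(-5)) / 0.12
= 4266 * (1 - 0.567427) / 0.12
= 4266 * 3.604776
= 15377.9753


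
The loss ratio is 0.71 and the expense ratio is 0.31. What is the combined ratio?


Combined ratio = loss ratio + expense ratio
= 0.71 + 0.31
= 1.02


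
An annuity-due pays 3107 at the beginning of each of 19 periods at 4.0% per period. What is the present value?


PV_due = PMT * (1-(1+i)^(-n))/i * (1+i)
PV_immediate = 40807.1497
PV_due = 40807.1497 * 1.04
= 42439.4357


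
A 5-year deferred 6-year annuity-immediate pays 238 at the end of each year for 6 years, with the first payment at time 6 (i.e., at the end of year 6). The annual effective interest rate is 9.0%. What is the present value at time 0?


PV at time 5 of the 6-year annuity-immediate:
a_n = 238 * (1-(1+0.09)^(-6))/0.09 = 1067.6486
Discount back 5 years to time 0:
PV = 1067.6486 * (1+0.09)^(-5)
= 1067.6486 * 0.649931
= 693.8984


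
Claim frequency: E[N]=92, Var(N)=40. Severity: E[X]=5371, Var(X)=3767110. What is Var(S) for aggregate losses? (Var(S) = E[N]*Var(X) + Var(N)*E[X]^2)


Var(S) = E[N]*Var(X) + Var(N)*E[X]^2
= 92*3767110 + 40*5371^2
= 346574120 + 1153905640
= 1.5005e+09


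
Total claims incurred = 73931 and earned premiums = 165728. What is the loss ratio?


Loss ratio = claims / premiums
= 73931 / 165728
= 0.4461


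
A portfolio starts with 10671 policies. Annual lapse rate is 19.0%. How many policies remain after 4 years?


remaining = initial * (1 - lapse)^years
= 10671 * (1 - 0.19)^4
= 10671 * 0.430467
= 4593.5156


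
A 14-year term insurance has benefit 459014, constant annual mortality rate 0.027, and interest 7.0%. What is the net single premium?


NSP = benefit * sum_{k=0}^{n-1} k_p_x * q * v^(k+1)
With constant q=0.027, v=0.934579
Sum = 0.204764
NSP = 459014 * 0.204764
= 93989.4908


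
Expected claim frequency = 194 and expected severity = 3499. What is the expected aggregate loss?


E[S] = E[N] * E[X]
= 194 * 3499
= 678806


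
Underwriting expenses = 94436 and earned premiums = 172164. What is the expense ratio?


Expense ratio = expenses / premiums
= 94436 / 172164
= 0.5485


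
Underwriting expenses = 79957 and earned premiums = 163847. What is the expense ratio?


Expense ratio = expenses / premiums
= 79957 / 163847
= 0.488


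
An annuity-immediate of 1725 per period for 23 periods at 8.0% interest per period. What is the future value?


FV = PMT * ((1+i)^n - 1) / i
= 1725 * ((1.08)^23 - 1) / 0.08
= 1725 * (5.871464 - 1) / 0.08
= 105040.9349


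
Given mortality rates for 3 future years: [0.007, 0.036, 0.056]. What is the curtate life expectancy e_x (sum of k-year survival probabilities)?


e_x = sum_{k=1}^{n} k_p_x
k_p_x values:
  1_p_x = 0.993
  2_p_x = 0.957252
  3_p_x = 0.903646
e_x = 2.8539


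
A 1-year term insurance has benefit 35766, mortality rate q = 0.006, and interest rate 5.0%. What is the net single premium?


NSP = benefit * q * v
v = 1/(1+i) = 0.952381
NSP = 35766 * 0.006 * 0.952381
= 204.3771


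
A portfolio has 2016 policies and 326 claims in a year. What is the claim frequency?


frequency = claims / policies
= 326 / 2016
= 0.1617


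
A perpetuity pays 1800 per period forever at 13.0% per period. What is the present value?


PV = PMT / i
= 1800 / 0.13
= 13846.1538


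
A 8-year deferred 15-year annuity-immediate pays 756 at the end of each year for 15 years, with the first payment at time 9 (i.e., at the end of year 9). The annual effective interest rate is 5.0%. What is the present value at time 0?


PV at time 8 of the 15-year annuity-immediate:
a_n = 756 * (1-(1+0.05)^(-15))/0.05 = 7847.0215
Discount back 8 years to time 0:
PV = 7847.0215 * (1+0.05)^(-8)
= 7847.0215 * 0.676839
= 5311.173


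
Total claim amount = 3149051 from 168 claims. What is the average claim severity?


severity = total / number
= 3149051 / 168
= 18744.3512


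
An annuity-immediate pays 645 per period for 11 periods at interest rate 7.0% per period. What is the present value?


PV = PMT * (1 - (1+i)^(-n)) / i
= 645 * (1 - (1+0.07)^(-11)) / 0.07
= 645 * (1 - 0.475093) / 0.07
= 645 * 7.498674
= 4836.6449


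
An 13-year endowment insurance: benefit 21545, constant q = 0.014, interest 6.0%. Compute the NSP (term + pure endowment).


Term component = 2485.0947
Pure endowment = 13_p_x * v^13 * benefit = 0.83253 * 0.468839 * 21545 = 8409.4994
NSP = 10894.5941


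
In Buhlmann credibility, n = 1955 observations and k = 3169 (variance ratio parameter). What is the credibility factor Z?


Z = n / (n + k)
= 1955 / (1955 + 3169)
= 1955 / 5124
= 0.3815


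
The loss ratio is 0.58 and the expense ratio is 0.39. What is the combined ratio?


Combined ratio = loss ratio + expense ratio
= 0.58 + 0.39
= 0.97


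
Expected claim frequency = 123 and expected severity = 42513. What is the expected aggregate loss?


E[S] = E[N] * E[X]
= 123 * 42513
= 5.2291e+06


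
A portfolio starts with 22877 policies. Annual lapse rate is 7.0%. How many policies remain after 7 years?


remaining = initial * (1 - lapse)^years
= 22877 * (1 - 0.07)^7
= 22877 * 0.601701
= 13765.1108


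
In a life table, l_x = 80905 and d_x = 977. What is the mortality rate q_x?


q_x = d_x / l_x
= 977 / 80905
= 0.0121


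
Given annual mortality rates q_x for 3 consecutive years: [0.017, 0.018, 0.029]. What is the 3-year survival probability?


p_k = 1 - q_k for each year
Survival = product of (1 - q_k)
= 0.983 * 0.982 * 0.971
= 0.9373


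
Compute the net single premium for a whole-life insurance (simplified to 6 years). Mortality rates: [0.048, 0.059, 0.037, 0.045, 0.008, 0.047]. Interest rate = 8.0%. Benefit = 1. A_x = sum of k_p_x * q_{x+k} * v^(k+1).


v = 0.925926
Year 0: k_p_x=1.0, q=0.048, term=0.044444
Year 1: k_p_x=0.952, q=0.059, term=0.048155
Year 2: k_p_x=0.895832, q=0.037, term=0.026312
Year 3: k_p_x=0.862686, q=0.045, term=0.028535
Year 4: k_p_x=0.823865, q=0.008, term=0.004486
Year 5: k_p_x=0.817274, q=0.047, term=0.024206
A_x = 0.1761


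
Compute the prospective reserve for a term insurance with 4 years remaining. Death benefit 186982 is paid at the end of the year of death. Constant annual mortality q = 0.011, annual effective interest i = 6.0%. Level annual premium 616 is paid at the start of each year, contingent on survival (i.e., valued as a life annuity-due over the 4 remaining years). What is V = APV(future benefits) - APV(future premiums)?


v = 1/(1+i) = 0.943396
APV(future benefits) per unit = sum_{k=0}^{3} k_p_x * q * v^(k+1) = 0.037522
APV(future benefits) = 186982 * 0.037522 = 7015.9429
Life annuity-due factor ä_{x:4} = sum_{k=0}^{3} k_p_x * v^k = 3.615759
APV(future premiums) = 616 * 3.615759 = 2227.3073
V = 7015.9429 - 2227.3073
= 4788.6356


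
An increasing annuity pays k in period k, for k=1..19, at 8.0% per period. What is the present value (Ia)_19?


(Ia)_n = sum_{k=1}^{n} k * v^k, v = 1/(1+i)
v = 0.925926
Sum computed term by term:
(Ia)_19 = 74.617


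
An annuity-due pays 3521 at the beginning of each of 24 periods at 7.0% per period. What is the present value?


PV_due = PMT * (1-(1+i)^(-n))/i * (1+i)
PV_immediate = 40383.525
PV_due = 40383.525 * 1.07
= 43210.3718


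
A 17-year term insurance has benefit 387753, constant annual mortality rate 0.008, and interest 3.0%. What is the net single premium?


NSP = benefit * sum_{k=0}^{n-1} k_p_x * q * v^(k+1)
With constant q=0.008, v=0.970874
Sum = 0.099411
NSP = 387753 * 0.099411
= 38547.1047


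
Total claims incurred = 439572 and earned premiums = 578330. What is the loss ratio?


Loss ratio = claims / premiums
= 439572 / 578330
= 0.7601


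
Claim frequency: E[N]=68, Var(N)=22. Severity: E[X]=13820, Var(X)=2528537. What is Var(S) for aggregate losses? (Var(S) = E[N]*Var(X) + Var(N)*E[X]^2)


Var(S) = E[N]*Var(X) + Var(N)*E[X]^2
= 68*2528537 + 22*13820^2
= 171940516 + 4201832800
= 4.3738e+09


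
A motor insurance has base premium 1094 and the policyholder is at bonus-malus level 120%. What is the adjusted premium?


adjusted = base * BM_level / 100
= 1094 * 120 / 100
= 1094 * 1.2
= 1312.8


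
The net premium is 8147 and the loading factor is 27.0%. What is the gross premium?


Gross = net * (1 + loading)
= 8147 * (1 + 0.27)
= 8147 * 1.27
= 10346.69


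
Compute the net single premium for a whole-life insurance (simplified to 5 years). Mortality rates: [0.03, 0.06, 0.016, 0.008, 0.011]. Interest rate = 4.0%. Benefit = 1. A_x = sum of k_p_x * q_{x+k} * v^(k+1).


v = 0.961538
Year 0: k_p_x=1.0, q=0.03, term=0.028846
Year 1: k_p_x=0.97, q=0.06, term=0.053809
Year 2: k_p_x=0.9118, q=0.016, term=0.012969
Year 3: k_p_x=0.897211, q=0.008, term=0.006136
Year 4: k_p_x=0.890034, q=0.011, term=0.008047
A_x = 0.1098


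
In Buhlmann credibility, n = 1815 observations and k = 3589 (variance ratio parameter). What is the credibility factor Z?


Z = n / (n + k)
= 1815 / (1815 + 3589)
= 1815 / 5404
= 0.3359


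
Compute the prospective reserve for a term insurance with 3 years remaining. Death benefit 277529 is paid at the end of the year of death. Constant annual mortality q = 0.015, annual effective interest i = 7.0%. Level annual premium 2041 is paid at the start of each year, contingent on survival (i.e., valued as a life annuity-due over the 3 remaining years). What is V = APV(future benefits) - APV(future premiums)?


v = 1/(1+i) = 0.934579
APV(future benefits) per unit = sum_{k=0}^{2} k_p_x * q * v^(k+1) = 0.038804
APV(future benefits) = 277529 * 0.038804 = 10769.1348
Life annuity-due factor ä_{x:3} = sum_{k=0}^{2} k_p_x * v^k = 2.767993
APV(future premiums) = 2041 * 2.767993 = 5649.4734
V = 10769.1348 - 5649.4734
= 5119.6614


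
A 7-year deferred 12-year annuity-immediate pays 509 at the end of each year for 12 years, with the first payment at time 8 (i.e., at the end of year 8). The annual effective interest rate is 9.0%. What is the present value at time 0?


PV at time 7 of the 12-year annuity-immediate:
a_n = 509 * (1-(1+0.09)^(-12))/0.09 = 3644.8092
Discount back 7 years to time 0:
PV = 3644.8092 * (1+0.09)^(-7)
= 3644.8092 * 0.547034
= 1993.8354


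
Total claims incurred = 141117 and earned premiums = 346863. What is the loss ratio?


Loss ratio = claims / premiums
= 141117 / 346863
= 0.4068


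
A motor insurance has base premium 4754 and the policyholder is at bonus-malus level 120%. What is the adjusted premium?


adjusted = base * BM_level / 100
= 4754 * 120 / 100
= 4754 * 1.2
= 5704.8


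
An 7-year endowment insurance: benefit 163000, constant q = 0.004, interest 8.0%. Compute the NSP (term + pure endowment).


Term component = 3358.2082
Pure endowment = 7_p_x * v^7 * benefit = 0.972334 * 0.58349 * 163000 = 92477.6287
NSP = 95835.8368


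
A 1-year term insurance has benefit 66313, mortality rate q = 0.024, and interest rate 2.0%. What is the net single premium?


NSP = benefit * q * v
v = 1/(1+i) = 0.980392
NSP = 66313 * 0.024 * 0.980392
= 1560.3059


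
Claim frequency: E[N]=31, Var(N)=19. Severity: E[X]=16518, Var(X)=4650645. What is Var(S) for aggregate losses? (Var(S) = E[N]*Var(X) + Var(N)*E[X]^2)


Var(S) = E[N]*Var(X) + Var(N)*E[X]^2
= 31*4650645 + 19*16518^2
= 144169995 + 5184042156
= 5.3282e+09


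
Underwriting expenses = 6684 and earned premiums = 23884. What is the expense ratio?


Expense ratio = expenses / premiums
= 6684 / 23884
= 0.2799


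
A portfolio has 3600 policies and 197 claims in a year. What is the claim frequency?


frequency = claims / policies
= 197 / 3600
= 0.0547


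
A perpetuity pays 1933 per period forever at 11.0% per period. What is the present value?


PV = PMT / i
= 1933 / 0.11
= 17572.7273


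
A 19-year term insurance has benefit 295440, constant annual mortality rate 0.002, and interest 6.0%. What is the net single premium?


NSP = benefit * sum_{k=0}^{n-1} k_p_x * q * v^(k+1)
With constant q=0.002, v=0.943396
Sum = 0.021994
NSP = 295440 * 0.021994
= 6497.9927


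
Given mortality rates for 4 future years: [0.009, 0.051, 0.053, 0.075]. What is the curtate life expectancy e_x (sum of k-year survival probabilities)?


e_x = sum_{k=1}^{n} k_p_x
k_p_x values:
  1_p_x = 0.991
  2_p_x = 0.940459
  3_p_x = 0.890615
  4_p_x = 0.823819
e_x = 3.6459


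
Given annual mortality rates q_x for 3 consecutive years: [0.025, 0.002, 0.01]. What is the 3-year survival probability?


p_k = 1 - q_k for each year
Survival = product of (1 - q_k)
= 0.975 * 0.998 * 0.99
= 0.9633


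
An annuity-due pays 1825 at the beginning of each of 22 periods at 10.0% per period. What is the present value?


PV_due = PMT * (1-(1+i)^(-n))/i * (1+i)
PV_immediate = 16008.061
PV_due = 16008.061 * 1.1
= 17608.8671


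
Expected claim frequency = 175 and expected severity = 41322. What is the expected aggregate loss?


E[S] = E[N] * E[X]
= 175 * 41322
= 7.2314e+06


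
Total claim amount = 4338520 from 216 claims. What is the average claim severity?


severity = total / number
= 4338520 / 216
= 20085.7407


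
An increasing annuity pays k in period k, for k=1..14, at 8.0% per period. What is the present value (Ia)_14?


(Ia)_n = sum_{k=1}^{n} k * v^k, v = 1/(1+i)
v = 0.925926
Sum computed term by term:
(Ia)_14 = 51.7165


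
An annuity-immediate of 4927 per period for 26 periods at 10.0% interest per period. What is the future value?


FV = PMT * ((1+i)^n - 1) / i
= 4927 * ((1.1)^26 - 1) / 0.1
= 4927 * (11.918177 - 1) / 0.1
= 537938.558


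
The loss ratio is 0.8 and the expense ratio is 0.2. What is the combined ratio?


Combined ratio = loss ratio + expense ratio
= 0.8 + 0.2
= 1.0


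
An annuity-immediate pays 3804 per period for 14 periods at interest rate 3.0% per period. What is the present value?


PV = PMT * (1 - (1+i)^(-n)) / i
= 3804 * (1 - (1+0.03)^(-14)) / 0.03
= 3804 * (1 - 0.661118) / 0.03
= 3804 * 11.296073
= 42970.2622


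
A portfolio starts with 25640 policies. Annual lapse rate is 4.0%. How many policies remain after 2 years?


remaining = initial * (1 - lapse)^years
= 25640 * (1 - 0.04)^2
= 25640 * 0.9216
= 23629.824


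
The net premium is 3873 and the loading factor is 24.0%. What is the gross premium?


Gross = net * (1 + loading)
= 3873 * (1 + 0.24)
= 3873 * 1.24
= 4802.52


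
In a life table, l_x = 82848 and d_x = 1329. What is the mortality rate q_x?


q_x = d_x / l_x
= 1329 / 82848
= 0.016


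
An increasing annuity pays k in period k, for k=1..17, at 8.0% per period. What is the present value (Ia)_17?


(Ia)_n = sum_{k=1}^{n} k * v^k, v = 1/(1+i)
v = 0.925926
Sum computed term by term:
(Ia)_17 = 65.71


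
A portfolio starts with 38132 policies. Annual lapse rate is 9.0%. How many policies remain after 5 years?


remaining = initial * (1 - lapse)^years
= 38132 * (1 - 0.09)^5
= 38132 * 0.624032
= 23795.5938


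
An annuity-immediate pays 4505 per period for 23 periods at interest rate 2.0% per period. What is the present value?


PV = PMT * (1 - (1+i)^(-n)) / i
= 4505 * (1 - (1+0.02)^(-23)) / 0.02
= 4505 * (1 - 0.634156) / 0.02
= 4505 * 18.292204
= 82406.3795


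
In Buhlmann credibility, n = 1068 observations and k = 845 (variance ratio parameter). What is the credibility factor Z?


Z = n / (n + k)
= 1068 / (1068 + 845)
= 1068 / 1913
= 0.5583


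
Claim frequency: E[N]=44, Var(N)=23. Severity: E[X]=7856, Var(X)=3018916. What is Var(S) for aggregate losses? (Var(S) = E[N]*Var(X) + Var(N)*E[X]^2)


Var(S) = E[N]*Var(X) + Var(N)*E[X]^2
= 44*3018916 + 23*7856^2
= 132832304 + 1419484928
= 1.5523e+09


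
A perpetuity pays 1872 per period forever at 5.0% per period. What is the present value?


PV = PMT / i
= 1872 / 0.05
= 37440.0


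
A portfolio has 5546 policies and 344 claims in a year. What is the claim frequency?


frequency = claims / policies
= 344 / 5546
= 0.062


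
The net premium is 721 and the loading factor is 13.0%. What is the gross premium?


Gross = net * (1 + loading)
= 721 * (1 + 0.13)
= 721 * 1.13
= 814.73


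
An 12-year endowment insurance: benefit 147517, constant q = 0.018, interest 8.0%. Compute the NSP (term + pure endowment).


Term component = 18442.4655
Pure endowment = 12_p_x * v^12 * benefit = 0.804151 * 0.397114 * 147517 = 47108.0209
NSP = 65550.4865


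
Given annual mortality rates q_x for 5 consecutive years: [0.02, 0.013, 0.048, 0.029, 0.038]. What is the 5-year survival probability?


p_k = 1 - q_k for each year
Survival = product of (1 - q_k)
= 0.98 * 0.987 * 0.952 * 0.971 * 0.962
= 0.8602


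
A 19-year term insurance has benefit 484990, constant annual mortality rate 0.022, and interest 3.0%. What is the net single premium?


NSP = benefit * sum_{k=0}^{n-1} k_p_x * q * v^(k+1)
With constant q=0.022, v=0.970874
Sum = 0.26497
NSP = 484990 * 0.26497
= 128507.9024


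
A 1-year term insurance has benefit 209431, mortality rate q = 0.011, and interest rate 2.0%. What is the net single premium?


NSP = benefit * q * v
v = 1/(1+i) = 0.980392
NSP = 209431 * 0.011 * 0.980392
= 2258.5696


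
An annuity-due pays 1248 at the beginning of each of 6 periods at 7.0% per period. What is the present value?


PV_due = PMT * (1-(1+i)^(-n))/i * (1+i)
PV_immediate = 5948.6415
PV_due = 5948.6415 * 1.07
= 6365.0464


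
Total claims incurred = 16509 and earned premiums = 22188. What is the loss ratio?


Loss ratio = claims / premiums
= 16509 / 22188
= 0.7441


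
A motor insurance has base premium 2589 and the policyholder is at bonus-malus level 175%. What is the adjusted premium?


adjusted = base * BM_level / 100
= 2589 * 175 / 100
= 2589 * 1.75
= 4530.75


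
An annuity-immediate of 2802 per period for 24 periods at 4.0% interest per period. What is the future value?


FV = PMT * ((1+i)^n - 1) / i
= 2802 * ((1.04)^24 - 1) / 0.04
= 2802 * (2.563304 - 1) / 0.04
= 109509.4568


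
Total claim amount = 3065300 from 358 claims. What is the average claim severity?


severity = total / number
= 3065300 / 358
= 8562.2905


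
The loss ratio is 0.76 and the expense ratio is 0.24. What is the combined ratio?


Combined ratio = loss ratio + expense ratio
= 0.76 + 0.24
= 1.0


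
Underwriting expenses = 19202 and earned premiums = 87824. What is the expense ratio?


Expense ratio = expenses / premiums
= 19202 / 87824
= 0.2186


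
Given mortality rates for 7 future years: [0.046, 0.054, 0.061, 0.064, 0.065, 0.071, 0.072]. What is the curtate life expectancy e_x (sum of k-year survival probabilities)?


e_x = sum_{k=1}^{n} k_p_x
k_p_x values:
  1_p_x = 0.954
  2_p_x = 0.902484
  3_p_x = 0.847432
  4_p_x = 0.793197
  5_p_x = 0.741639
  6_p_x = 0.688983
  7_p_x = 0.639376
e_x = 5.5671


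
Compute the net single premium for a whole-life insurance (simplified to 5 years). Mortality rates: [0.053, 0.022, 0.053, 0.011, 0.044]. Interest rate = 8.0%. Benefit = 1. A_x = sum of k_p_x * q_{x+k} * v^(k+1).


v = 0.925926
Year 0: k_p_x=1.0, q=0.053, term=0.049074
Year 1: k_p_x=0.947, q=0.022, term=0.017862
Year 2: k_p_x=0.926166, q=0.053, term=0.038967
Year 3: k_p_x=0.877079, q=0.011, term=0.007091
Year 4: k_p_x=0.867431, q=0.044, term=0.025976
A_x = 0.139


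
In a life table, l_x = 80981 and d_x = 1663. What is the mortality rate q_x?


q_x = d_x / l_x
= 1663 / 80981
= 0.0205


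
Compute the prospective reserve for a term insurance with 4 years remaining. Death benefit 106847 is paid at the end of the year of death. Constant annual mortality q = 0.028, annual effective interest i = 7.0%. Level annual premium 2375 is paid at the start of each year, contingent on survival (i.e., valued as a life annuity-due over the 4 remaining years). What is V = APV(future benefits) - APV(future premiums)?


v = 1/(1+i) = 0.934579
APV(future benefits) per unit = sum_{k=0}^{3} k_p_x * q * v^(k+1) = 0.091151
APV(future benefits) = 106847 * 0.091151 = 9739.1624
Life annuity-due factor ä_{x:4} = sum_{k=0}^{3} k_p_x * v^k = 3.483253
APV(future premiums) = 2375 * 3.483253 = 8272.7259
V = 9739.1624 - 8272.7259
= 1466.4365


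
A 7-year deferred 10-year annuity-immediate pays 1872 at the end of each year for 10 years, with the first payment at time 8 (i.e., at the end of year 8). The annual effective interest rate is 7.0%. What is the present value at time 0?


PV at time 7 of the 10-year annuity-immediate:
a_n = 1872 * (1-(1+0.07)^(-10))/0.07 = 13148.1446
Discount back 7 years to time 0:
PV = 13148.1446 * (1+0.07)^(-7)
= 13148.1446 * 0.62275
= 8188.0037


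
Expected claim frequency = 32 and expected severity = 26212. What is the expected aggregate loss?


E[S] = E[N] * E[X]
= 32 * 26212
= 838784


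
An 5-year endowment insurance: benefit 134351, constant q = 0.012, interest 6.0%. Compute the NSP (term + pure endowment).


Term component = 6639.4943
Pure endowment = 5_p_x * v^5 * benefit = 0.941423 * 0.747258 * 134351 = 94514.034
NSP = 101153.5283


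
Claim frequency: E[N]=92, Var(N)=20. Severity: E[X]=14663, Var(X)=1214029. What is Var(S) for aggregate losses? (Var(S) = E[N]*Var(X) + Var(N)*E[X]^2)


Var(S) = E[N]*Var(X) + Var(N)*E[X]^2
= 92*1214029 + 20*14663^2
= 111690668 + 4300071380
= 4.4118e+09


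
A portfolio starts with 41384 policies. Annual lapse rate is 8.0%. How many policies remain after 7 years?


remaining = initial * (1 - lapse)^years
= 41384 * (1 - 0.08)^7
= 41384 * 0.557847
= 23085.9237


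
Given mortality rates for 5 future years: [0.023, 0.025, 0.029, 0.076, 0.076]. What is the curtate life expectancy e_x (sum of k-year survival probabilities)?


e_x = sum_{k=1}^{n} k_p_x
k_p_x values:
  1_p_x = 0.977
  2_p_x = 0.952575
  3_p_x = 0.92495
  4_p_x = 0.854654
  5_p_x = 0.7897
e_x = 4.4989


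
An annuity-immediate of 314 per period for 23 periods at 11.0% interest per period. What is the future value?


FV = PMT * ((1+i)^n - 1) / i
= 314 * ((1.11)^23 - 1) / 0.11
= 314 * (11.026267 - 1) / 0.11
= 28620.4354


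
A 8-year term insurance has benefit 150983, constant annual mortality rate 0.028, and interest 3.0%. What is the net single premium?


NSP = benefit * sum_{k=0}^{n-1} k_p_x * q * v^(k+1)
With constant q=0.028, v=0.970874
Sum = 0.179116
NSP = 150983 * 0.179116
= 27043.5102


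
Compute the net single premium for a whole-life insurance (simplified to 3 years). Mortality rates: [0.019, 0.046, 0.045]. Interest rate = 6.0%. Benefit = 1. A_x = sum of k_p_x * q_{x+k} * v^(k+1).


v = 0.943396
Year 0: k_p_x=1.0, q=0.019, term=0.017925
Year 1: k_p_x=0.981, q=0.046, term=0.040162
Year 2: k_p_x=0.935874, q=0.045, term=0.03536
A_x = 0.0934


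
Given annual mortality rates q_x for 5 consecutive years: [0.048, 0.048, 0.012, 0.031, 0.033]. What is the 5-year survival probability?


p_k = 1 - q_k for each year
Survival = product of (1 - q_k)
= 0.952 * 0.952 * 0.988 * 0.969 * 0.967
= 0.839


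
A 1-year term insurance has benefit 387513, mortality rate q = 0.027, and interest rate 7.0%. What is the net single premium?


NSP = benefit * q * v
v = 1/(1+i) = 0.934579
NSP = 387513 * 0.027 * 0.934579
= 9778.3654


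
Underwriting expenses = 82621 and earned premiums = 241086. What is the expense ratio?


Expense ratio = expenses / premiums
= 82621 / 241086
= 0.3427


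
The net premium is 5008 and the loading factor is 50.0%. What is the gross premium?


Gross = net * (1 + loading)
= 5008 * (1 + 0.5)
= 5008 * 1.5
= 7512.0


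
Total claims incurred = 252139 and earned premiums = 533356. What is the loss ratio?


Loss ratio = claims / premiums
= 252139 / 533356
= 0.4727


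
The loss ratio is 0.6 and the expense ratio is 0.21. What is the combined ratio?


Combined ratio = loss ratio + expense ratio
= 0.6 + 0.21
= 0.81


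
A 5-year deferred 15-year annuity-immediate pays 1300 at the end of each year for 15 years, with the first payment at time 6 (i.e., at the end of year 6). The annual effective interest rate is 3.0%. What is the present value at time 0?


PV at time 5 of the 15-year annuity-immediate:
a_n = 1300 * (1-(1+0.03)^(-15))/0.03 = 15519.3156
Discount back 5 years to time 0:
PV = 15519.3156 * (1+0.03)^(-5)
= 15519.3156 * 0.862609
= 13387.098


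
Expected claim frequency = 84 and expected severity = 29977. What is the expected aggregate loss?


E[S] = E[N] * E[X]
= 84 * 29977
= 2.5181e+06


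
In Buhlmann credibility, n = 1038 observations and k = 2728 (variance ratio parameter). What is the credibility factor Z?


Z = n / (n + k)
= 1038 / (1038 + 2728)
= 1038 / 3766
= 0.2756


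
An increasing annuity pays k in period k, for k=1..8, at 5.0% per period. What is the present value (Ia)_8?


(Ia)_n = sum_{k=1}^{n} k * v^k, v = 1/(1+i)
v = 0.952381
Sum computed term by term:
(Ia)_8 = 27.4332


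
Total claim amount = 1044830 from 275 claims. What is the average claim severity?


severity = total / number
= 1044830 / 275
= 3799.3818


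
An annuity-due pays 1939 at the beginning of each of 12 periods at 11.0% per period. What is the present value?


PV_due = PMT * (1-(1+i)^(-n))/i * (1+i)
PV_immediate = 12588.6786
PV_due = 12588.6786 * 1.11
= 13973.4332


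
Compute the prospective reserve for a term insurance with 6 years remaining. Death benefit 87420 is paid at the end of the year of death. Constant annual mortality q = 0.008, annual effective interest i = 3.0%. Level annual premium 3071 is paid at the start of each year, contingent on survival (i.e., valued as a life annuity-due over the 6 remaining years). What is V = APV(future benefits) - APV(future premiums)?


v = 1/(1+i) = 0.970874
APV(future benefits) per unit = sum_{k=0}^{5} k_p_x * q * v^(k+1) = 0.042509
APV(future benefits) = 87420 * 0.042509 = 3716.1695
Life annuity-due factor ä_{x:6} = sum_{k=0}^{5} k_p_x * v^k = 5.473082
APV(future premiums) = 3071 * 5.473082 = 16807.8346
V = 3716.1695 - 16807.8346
= -13091.6651


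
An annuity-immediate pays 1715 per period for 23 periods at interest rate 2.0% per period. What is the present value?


PV = PMT * (1 - (1+i)^(-n)) / i
= 1715 * (1 - (1+0.02)^(-23)) / 0.02
= 1715 * (1 - 0.634156) / 0.02
= 1715 * 18.292204
= 31371.1301


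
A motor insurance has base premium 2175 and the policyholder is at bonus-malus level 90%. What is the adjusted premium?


adjusted = base * BM_level / 100
= 2175 * 90 / 100
= 2175 * 0.9
= 1957.5


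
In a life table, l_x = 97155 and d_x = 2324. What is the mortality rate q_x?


q_x = d_x / l_x
= 2324 / 97155
= 0.0239


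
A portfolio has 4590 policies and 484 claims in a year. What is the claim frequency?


frequency = claims / policies
= 484 / 4590
= 0.1054


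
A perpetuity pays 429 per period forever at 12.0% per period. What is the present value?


PV = PMT / i
= 429 / 0.12
= 3575.0


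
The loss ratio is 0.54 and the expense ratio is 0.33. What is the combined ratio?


Combined ratio = loss ratio + expense ratio
= 0.54 + 0.33
= 0.87


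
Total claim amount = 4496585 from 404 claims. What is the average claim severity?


severity = total / number
= 4496585 / 404
= 11130.1609


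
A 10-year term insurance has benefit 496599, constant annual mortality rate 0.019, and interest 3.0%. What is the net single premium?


NSP = benefit * sum_{k=0}^{n-1} k_p_x * q * v^(k+1)
With constant q=0.019, v=0.970874
Sum = 0.149592
NSP = 496599 * 0.149592
= 74287.0009


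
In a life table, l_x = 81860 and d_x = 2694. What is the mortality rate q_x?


q_x = d_x / l_x
= 2694 / 81860
= 0.0329


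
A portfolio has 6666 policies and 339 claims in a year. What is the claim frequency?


frequency = claims / policies
= 339 / 6666
= 0.0509


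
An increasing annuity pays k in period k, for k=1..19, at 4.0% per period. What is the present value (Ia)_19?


(Ia)_n = sum_{k=1}^{n} k * v^k, v = 1/(1+i)
v = 0.961538
Sum computed term by term:
(Ia)_19 = 116.0273


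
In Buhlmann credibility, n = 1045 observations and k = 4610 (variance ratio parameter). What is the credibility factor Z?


Z = n / (n + k)
= 1045 / (1045 + 4610)
= 1045 / 5655
= 0.1848


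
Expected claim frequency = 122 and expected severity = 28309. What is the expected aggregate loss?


E[S] = E[N] * E[X]
= 122 * 28309
= 3.4537e+06


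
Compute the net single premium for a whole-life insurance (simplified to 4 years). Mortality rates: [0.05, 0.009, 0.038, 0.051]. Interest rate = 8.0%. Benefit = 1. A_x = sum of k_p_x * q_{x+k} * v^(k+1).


v = 0.925926
Year 0: k_p_x=1.0, q=0.05, term=0.046296
Year 1: k_p_x=0.95, q=0.009, term=0.00733
Year 2: k_p_x=0.94145, q=0.038, term=0.028399
Year 3: k_p_x=0.905675, q=0.051, term=0.033951
A_x = 0.116


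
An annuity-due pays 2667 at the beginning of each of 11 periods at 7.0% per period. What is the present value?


PV_due = PMT * (1-(1+i)^(-n))/i * (1+i)
PV_immediate = 19998.9645
PV_due = 19998.9645 * 1.07
= 21398.892


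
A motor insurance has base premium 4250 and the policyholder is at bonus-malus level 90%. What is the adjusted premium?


adjusted = base * BM_level / 100
= 4250 * 90 / 100
= 4250 * 0.9
= 3825.0


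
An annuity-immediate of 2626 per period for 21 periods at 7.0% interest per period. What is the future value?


FV = PMT * ((1+i)^n - 1) / i
= 2626 * ((1.07)^21 - 1) / 0.07
= 2626 * (4.140562 - 1) / 0.07
= 117815.9542


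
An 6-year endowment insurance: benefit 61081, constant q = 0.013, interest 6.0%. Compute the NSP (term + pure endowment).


Term component = 3788.2853
Pure endowment = 6_p_x * v^6 * benefit = 0.924491 * 0.704961 * 61081 = 39808.3212
NSP = 43596.6065


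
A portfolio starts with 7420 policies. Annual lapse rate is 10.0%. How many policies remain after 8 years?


remaining = initial * (1 - lapse)^years
= 7420 * (1 - 0.1)^8
= 7420 * 0.430467
= 3194.0667


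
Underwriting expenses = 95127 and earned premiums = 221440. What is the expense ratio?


Expense ratio = expenses / premiums
= 95127 / 221440
= 0.4296


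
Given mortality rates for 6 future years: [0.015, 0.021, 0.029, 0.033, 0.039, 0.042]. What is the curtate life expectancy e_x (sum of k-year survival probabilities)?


e_x = sum_{k=1}^{n} k_p_x
k_p_x values:
  1_p_x = 0.985
  2_p_x = 0.964315
  3_p_x = 0.93635
  4_p_x = 0.90545
  5_p_x = 0.870138
  6_p_x = 0.833592
e_x = 5.4948


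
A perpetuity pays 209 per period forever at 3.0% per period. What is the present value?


PV = PMT / i
= 209 / 0.03
= 6966.6667


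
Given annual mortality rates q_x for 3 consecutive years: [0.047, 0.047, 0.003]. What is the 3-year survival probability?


p_k = 1 - q_k for each year
Survival = product of (1 - q_k)
= 0.953 * 0.953 * 0.997
= 0.9055


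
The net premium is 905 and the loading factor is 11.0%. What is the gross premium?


Gross = net * (1 + loading)
= 905 * (1 + 0.11)
= 905 * 1.11
= 1004.55


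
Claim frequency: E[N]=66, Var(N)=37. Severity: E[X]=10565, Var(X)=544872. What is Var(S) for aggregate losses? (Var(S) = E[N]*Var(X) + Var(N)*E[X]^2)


Var(S) = E[N]*Var(X) + Var(N)*E[X]^2
= 66*544872 + 37*10565^2
= 35961552 + 4129911325
= 4.1659e+09


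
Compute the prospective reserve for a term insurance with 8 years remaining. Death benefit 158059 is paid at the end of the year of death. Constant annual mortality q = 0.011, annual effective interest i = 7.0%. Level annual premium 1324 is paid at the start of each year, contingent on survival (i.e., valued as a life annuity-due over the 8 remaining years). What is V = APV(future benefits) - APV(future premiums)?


v = 1/(1+i) = 0.934579
APV(future benefits) per unit = sum_{k=0}^{7} k_p_x * q * v^(k+1) = 0.063458
APV(future benefits) = 158059 * 0.063458 = 10030.0437
Life annuity-due factor ä_{x:8} = sum_{k=0}^{7} k_p_x * v^k = 6.172693
APV(future premiums) = 1324 * 6.172693 = 8172.6457
V = 10030.0437 - 8172.6457
= 1857.398


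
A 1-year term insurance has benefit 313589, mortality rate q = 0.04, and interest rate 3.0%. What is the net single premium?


NSP = benefit * q * v
v = 1/(1+i) = 0.970874
NSP = 313589 * 0.04 * 0.970874
= 12178.2136


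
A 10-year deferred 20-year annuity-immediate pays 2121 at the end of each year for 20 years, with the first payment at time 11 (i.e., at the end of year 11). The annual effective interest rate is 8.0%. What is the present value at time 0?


PV at time 10 of the 20-year annuity-immediate:
a_n = 2121 * (1-(1+0.08)^(-20))/0.08 = 20824.2907
Discount back 10 years to time 0:
PV = 20824.2907 * (1+0.08)^(-10)
= 20824.2907 * 0.463193
= 9645.6758


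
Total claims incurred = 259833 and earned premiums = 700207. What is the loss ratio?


Loss ratio = claims / premiums
= 259833 / 700207
= 0.3711


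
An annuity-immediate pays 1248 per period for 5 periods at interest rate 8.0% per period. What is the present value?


PV = PMT * (1 - (1+i)^(-n)) / i
= 1248 * (1 - (1+0.08)^(-5)) / 0.08
= 1248 * (1 - 0.680583) / 0.08
= 1248 * 3.99271
= 4982.9021


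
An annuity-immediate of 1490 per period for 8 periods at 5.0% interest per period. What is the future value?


FV = PMT * ((1+i)^n - 1) / i
= 1490 * ((1.05)^8 - 1) / 0.05
= 1490 * (1.477455 - 1) / 0.05
= 14228.1722


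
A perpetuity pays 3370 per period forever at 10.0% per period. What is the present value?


PV = PMT / i
= 3370 / 0.1
= 33700.0


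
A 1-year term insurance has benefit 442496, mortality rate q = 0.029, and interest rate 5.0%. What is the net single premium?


NSP = benefit * q * v
v = 1/(1+i) = 0.952381
NSP = 442496 * 0.029 * 0.952381
= 12221.3181


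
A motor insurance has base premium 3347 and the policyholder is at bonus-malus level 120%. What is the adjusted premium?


adjusted = base * BM_level / 100
= 3347 * 120 / 100
= 3347 * 1.2
= 4016.4


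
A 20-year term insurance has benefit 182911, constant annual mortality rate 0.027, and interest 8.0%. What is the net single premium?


NSP = benefit * sum_{k=0}^{n-1} k_p_x * q * v^(k+1)
With constant q=0.027, v=0.925926
Sum = 0.221021
NSP = 182911 * 0.221021
= 40427.132


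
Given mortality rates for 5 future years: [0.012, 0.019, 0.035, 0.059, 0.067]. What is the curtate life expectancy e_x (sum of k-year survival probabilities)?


e_x = sum_{k=1}^{n} k_p_x
k_p_x values:
  1_p_x = 0.988
  2_p_x = 0.969228
  3_p_x = 0.935305
  4_p_x = 0.880122
  5_p_x = 0.821154
e_x = 4.5938


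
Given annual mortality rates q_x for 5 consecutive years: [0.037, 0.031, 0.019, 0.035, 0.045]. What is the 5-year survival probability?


p_k = 1 - q_k for each year
Survival = product of (1 - q_k)
= 0.963 * 0.969 * 0.981 * 0.965 * 0.955
= 0.8436


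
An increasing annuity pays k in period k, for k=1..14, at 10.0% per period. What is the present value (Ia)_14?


(Ia)_n = sum_{k=1}^{n} k * v^k, v = 1/(1+i)
v = 0.909091
Sum computed term by term:
(Ia)_14 = 44.1672


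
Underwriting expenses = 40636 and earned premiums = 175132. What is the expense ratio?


Expense ratio = expenses / premiums
= 40636 / 175132
= 0.232


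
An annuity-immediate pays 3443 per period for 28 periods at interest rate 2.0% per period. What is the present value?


PV = PMT * (1 - (1+i)^(-n)) / i
= 3443 * (1 - (1+0.02)^(-28)) / 0.02
= 3443 * (1 - 0.574375) / 0.02
= 3443 * 21.281272
= 73271.4207


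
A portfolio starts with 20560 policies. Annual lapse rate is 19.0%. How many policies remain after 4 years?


remaining = initial * (1 - lapse)^years
= 20560 * (1 - 0.19)^4
= 20560 * 0.430467
= 8850.4058
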